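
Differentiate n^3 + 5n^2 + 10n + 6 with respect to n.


Apply the power rule term by term:
  d/dn(n^3) = 3n^2
  d/dn(5n^2) = 10n
  d/dn(10n) = 10
  d/dn(6) = 0
p'(n) = 3n^2 + 10n + 10


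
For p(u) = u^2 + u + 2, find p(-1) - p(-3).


p(-1) = 2
p(-3) = 8
p(-1) - p(-3) = 2 - 8 = -6


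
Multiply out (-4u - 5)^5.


Expand (-4u - 5)^5 by repeated multiplication:
  (-4u - 5)^2 = 16u^2 + 40u + 25
  (-4u - 5)^3 = -64u^3 - 240u^2 - 300u - 125
  (-4u - 5)^4 = 256u^4 + 1280u^3 + 2400u^2 + 2000u + 625
= -1024u^5 - 6400u^4 - 16000u^3 - 20000u^2 - 12500u - 3125


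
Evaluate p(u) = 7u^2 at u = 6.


Using direct substitution:
  7 * (6)^2 = 252
  0 * (6)^1 = 0
  constant: 0
Sum = 252 + 0 + 0 = 252


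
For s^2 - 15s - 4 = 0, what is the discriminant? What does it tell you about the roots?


D = b^2 - 4ac = (-15)^2 - 4(1)(-4) = 225 + 16 = 241
Since D > 0: two distinct irrational roots


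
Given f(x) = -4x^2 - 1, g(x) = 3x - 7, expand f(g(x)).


Substitute g(x) into f:
f(g(x)) = -4*(3x - 7)^2 + (-1)
(3x - 7)^2 = 9x^2 - 42x + 49
Expand and combine: -36x^2 + 168x - 197


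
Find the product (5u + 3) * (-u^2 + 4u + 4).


Distribute each term of the first polynomial:
  (5u)(-u^2 + 4u + 4) = -5u^3 + 20u^2 + 20u
  (3)(-u^2 + 4u + 4) = -3u^2 + 12u + 12
Sum: -5u^3 + 17u^2 + 32u + 12


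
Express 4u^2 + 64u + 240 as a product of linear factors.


Roots satisfy r1 + r2 = -b/a = -16 and r1*r2 = c/a = 60.
So r1 = -6, r2 = -10.
4u^2 + 64u + 240 = 4(u - r1)(u - r2) = 4(u + 6)(u + 10)


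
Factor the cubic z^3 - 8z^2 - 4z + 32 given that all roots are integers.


Try integer roots (divisors of 32). z=8: p(8)=0.
Divide out (z - 8): quotient is z^2 - 4.
Factor the quadratic: (z - 2)(z + 2)
Result: (z - 8)(z - 2)(z + 2)


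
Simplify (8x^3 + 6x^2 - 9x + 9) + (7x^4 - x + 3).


Align terms by degree and add:
  8x^3 + 6x^2 - 9x + 9
+ 7x^4 - x + 3
= 7x^4 + 8x^3 + 6x^2 - 10x + 12


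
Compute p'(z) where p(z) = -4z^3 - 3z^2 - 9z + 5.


Apply the power rule term by term:
  d/dz(-4z^3) = -12z^2
  d/dz(-3z^2) = -6z
  d/dz(-9z) = -9
  d/dz(5) = 0
p'(z) = -12z^2 - 6z - 9


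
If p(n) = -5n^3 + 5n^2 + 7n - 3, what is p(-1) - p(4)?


p(-1) = 0
p(4) = -215
p(-1) - p(4) = 0 + 215 = 215


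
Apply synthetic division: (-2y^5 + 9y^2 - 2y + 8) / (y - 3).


Synthetic division with c = 3. Coefficients: -2, 0, 0, 9, -2, 8
Bring down -2.
  -2 * 3 = -6; -6 + 0 = -6
  -6 * 3 = -18; -18 + 0 = -18
  -18 * 3 = -54; -54 + 9 = -45
  -45 * 3 = -135; -135 - 2 = -137
  -137 * 3 = -411; -411 + 8 = -403
Quotient: -2y^4 - 6y^3 - 18y^2 - 45y - 137, Remainder: -403


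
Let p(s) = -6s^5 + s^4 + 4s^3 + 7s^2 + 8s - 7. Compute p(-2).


Using direct substitution:
  -6 * (-2)^5 = 192
  1 * (-2)^4 = 16
  4 * (-2)^3 = -32
  7 * (-2)^2 = 28
  8 * (-2)^1 = -16
  constant: -7
Sum = 192 + 16 - 32 + 28 - 16 - 7 = 181


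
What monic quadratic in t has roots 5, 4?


p(t) = (t - 5)(t - 4)
Expand: t^2 - 9t + 20


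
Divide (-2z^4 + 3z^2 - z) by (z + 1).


(-2z^4 + 3z^2 - z) / (z + 1)
Step 1: -2z^3 * (z + 1) = -2z^4 - 2z^3; subtract.
Step 2: 2z^2 * (z + 1) = 2z^3 + 2z^2; subtract.
Step 3: z * (z + 1) = z^2 + z; subtract.
Step 4: -2 * (z + 1) = -2z - 2; subtract.
Quotient: -2z^3 + 2z^2 + z - 2, Remainder: 2


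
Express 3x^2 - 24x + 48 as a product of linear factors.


Roots satisfy r1 + r2 = -b/a = 8 and r1*r2 = c/a = 16.
So r1 = 4, r2 = 4.
3x^2 - 24x + 48 = 3(x - r1)(x - r2) = 3(x - 4)(x - 4)


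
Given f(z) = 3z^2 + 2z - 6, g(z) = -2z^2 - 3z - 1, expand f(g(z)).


Substitute g(z) into f:
f(g(z)) = 3*(-2z^2 - 3z - 1)^2 + 2*(-2z^2 - 3z - 1) + (-6)
(-2z^2 - 3z - 1)^2 = 4z^4 + 12z^3 + 13z^2 + 6z + 1
Expand and combine: 12z^4 + 36z^3 + 35z^2 + 12z - 5


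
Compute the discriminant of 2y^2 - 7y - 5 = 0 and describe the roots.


D = b^2 - 4ac = (-7)^2 - 4(2)(-5) = 49 + 40 = 89
Since D > 0: two distinct irrational roots


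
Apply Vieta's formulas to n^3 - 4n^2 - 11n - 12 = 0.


Monic cubic n^3+bn^2+cn+d=0: sum=-b, pairwise sum=c, product=-d.
b=-4, c=-11, d=-12
r1+r2+r3 = 4
r1r2+r1r3+r2r3 = -11
r1r2r3 = 12


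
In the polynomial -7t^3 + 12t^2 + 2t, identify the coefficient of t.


Read off the coefficient of t: 2


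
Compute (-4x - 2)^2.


Expand (-4x - 2)^2 by repeated multiplication:
= 16x^2 + 16x + 4


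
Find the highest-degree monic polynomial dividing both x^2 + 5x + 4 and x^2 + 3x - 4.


Factor each:
  x^2 + 5x + 4 = (x + 4)(x + 1)
  x^2 + 3x - 4 = (x + 4)(x - 1)
Common monic factor: x + 4


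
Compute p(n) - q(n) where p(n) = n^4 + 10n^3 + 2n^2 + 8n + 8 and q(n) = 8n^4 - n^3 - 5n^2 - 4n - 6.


Distribute the minus sign:
  (n^4 + 10n^3 + 2n^2 + 8n + 8)
- (8n^4 - n^3 - 5n^2 - 4n - 6)
Negate second polynomial: -8n^4 + n^3 + 5n^2 + 4n + 6
Add: -7n^4 + 11n^3 + 7n^2 + 12n + 14


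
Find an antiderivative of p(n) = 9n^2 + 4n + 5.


Reverse power rule on each term:
  ∫ 9n^2 dn = 3n^3
  ∫ 4n dn = 2n^2
  ∫ 5 dn = 5n
F(n) = 3n^3 + 2n^2 + 5n + C


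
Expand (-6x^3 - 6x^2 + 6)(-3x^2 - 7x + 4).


Distribute each term of the first polynomial:
  (-6x^3)(-3x^2 - 7x + 4) = 18x^5 + 42x^4 - 24x^3
  (-6x^2)(-3x^2 - 7x + 4) = 18x^4 + 42x^3 - 24x^2
  (6)(-3x^2 - 7x + 4) = -18x^2 - 42x + 24
Sum: 18x^5 + 60x^4 + 18x^3 - 42x^2 - 42x + 24


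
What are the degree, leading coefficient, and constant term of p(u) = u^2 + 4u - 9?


Highest power of u is 2, with coefficient 1. Constant term is -9.
Degree = 2, leading coefficient = 1, constant term = -9


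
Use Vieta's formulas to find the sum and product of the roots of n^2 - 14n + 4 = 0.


For an^2+bn+c=0: sum = -b/a, product = c/a.
a=1, b=-14, c=4
Sum = -(-14)/1 = 14
Product = (4)/1 = 4


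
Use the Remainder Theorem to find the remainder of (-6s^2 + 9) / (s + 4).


By the Remainder Theorem, the remainder equals p(-4):
  -6*(-4)^2 = -96
  0*(-4)^1 = 0
  constant: 9
Sum: -96 + 0 + 9 = -87


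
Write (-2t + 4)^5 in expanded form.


Expand (-2t + 4)^5 by repeated multiplication:
  (-2t + 4)^2 = 4t^2 - 16t + 16
  (-2t + 4)^3 = -8t^3 + 48t^2 - 96t + 64
  (-2t + 4)^4 = 16t^4 - 128t^3 + 384t^2 - 512t + 256
= -32t^5 + 320t^4 - 1280t^3 + 2560t^2 - 2560t + 1024


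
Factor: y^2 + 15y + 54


Roots satisfy r1 + r2 = -b/a = -15 and r1*r2 = c/a = 54.
So r1 = -6, r2 = -9.
y^2 + 15y + 54 = (y - r1)(y - r2) = (y + 6)(y + 9)


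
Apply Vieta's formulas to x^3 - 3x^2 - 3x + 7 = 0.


Monic cubic x^3+bx^2+cx+d=0: sum=-b, pairwise sum=c, product=-d.
b=-3, c=-3, d=7
r1+r2+r3 = 3
r1r2+r1r3+r2r3 = -3
r1r2r3 = -7


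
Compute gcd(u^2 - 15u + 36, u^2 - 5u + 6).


Factor each:
  u^2 - 15u + 36 = (u - 3)(u - 12)
  u^2 - 5u + 6 = (u - 3)(u - 2)
Common monic factor: u - 3


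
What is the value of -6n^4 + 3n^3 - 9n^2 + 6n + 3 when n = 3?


Using direct substitution:
  -6 * (3)^4 = -486
  3 * (3)^3 = 81
  -9 * (3)^2 = -81
  6 * (3)^1 = 18
  constant: 3
Sum = -486 + 81 - 81 + 18 + 3 = -465


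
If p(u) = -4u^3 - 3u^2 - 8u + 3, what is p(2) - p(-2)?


p(2) = -57
p(-2) = 39
p(2) - p(-2) = -57 - 39 = -96


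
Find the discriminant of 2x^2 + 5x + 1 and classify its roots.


D = b^2 - 4ac = (5)^2 - 4(2)(1) = 25 - 8 = 17
Since D > 0: two distinct irrational roots


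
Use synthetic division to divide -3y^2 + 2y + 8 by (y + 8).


Synthetic division with c = -8. Coefficients: -3, 2, 8
Bring down -3.
  -3 * -8 = 24; 24 + 2 = 26
  26 * -8 = -208; -208 + 8 = -200
Quotient: -3y + 26, Remainder: -200


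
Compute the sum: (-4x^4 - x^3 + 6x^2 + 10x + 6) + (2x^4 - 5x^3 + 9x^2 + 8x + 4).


Align terms by degree and add:
  -4x^4 - x^3 + 6x^2 + 10x + 6
+ 2x^4 - 5x^3 + 9x^2 + 8x + 4
= -2x^4 - 6x^3 + 15x^2 + 18x + 10


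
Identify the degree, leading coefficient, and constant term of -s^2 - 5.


Highest power of s is 2, with coefficient -1. Constant term is -5.
Degree = 2, leading coefficient = -1, constant term = -5


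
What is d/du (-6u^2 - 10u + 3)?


Apply the power rule term by term:
  d/du(-6u^2) = -12u
  d/du(-10u) = -10
  d/du(3) = 0
p'(u) = -12u - 10


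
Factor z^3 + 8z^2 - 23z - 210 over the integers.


Try integer roots (divisors of -210). z=-6: p(-6)=0.
Divide out (z + 6): quotient is z^2 + 2z - 35.
Factor the quadratic: (z + 7)(z - 5)
Result: (z + 6)(z + 7)(z - 5)


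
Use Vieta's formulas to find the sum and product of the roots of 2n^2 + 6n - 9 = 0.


For an^2+bn+c=0: sum = -b/a, product = c/a.
a=2, b=6, c=-9
Sum = -(6)/2 = -3
Product = (-9)/2 = -9/2


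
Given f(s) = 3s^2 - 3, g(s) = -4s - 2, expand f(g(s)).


Substitute g(s) into f:
f(g(s)) = 3*(-4s - 2)^2 + (-3)
(-4s - 2)^2 = 16s^2 + 16s + 4
Expand and combine: 48s^2 + 48s + 9


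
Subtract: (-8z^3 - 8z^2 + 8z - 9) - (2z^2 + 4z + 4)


Distribute the minus sign:
  (-8z^3 - 8z^2 + 8z - 9)
- (2z^2 + 4z + 4)
Negate second polynomial: -2z^2 - 4z - 4
Add: -8z^3 - 10z^2 + 4z - 13


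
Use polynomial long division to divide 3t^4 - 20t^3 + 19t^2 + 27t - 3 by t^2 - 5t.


(3t^4 - 20t^3 + 19t^2 + 27t - 3) / (t^2 - 5t)
Step 1: 3t^2 * (t^2 - 5t) = 3t^4 - 15t^3; subtract.
Step 2: -5t * (t^2 - 5t) = -5t^3 + 25t^2; subtract.
Step 3: -6 * (t^2 - 5t) = -6t^2 + 30t; subtract.
Quotient: 3t^2 - 5t - 6, Remainder: -3t - 3


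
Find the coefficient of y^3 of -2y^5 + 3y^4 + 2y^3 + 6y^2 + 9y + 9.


Read off the coefficient of y^3: 2


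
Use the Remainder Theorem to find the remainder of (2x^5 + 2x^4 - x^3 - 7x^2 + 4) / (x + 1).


By the Remainder Theorem, the remainder equals p(-1):
  2*(-1)^5 = -2
  2*(-1)^4 = 2
  -1*(-1)^3 = 1
  -7*(-1)^2 = -7
  0*(-1)^1 = 0
  constant: 4
Sum: -2 + 2 + 1 - 7 + 0 + 4 = -2


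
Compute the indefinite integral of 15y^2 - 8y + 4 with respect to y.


Reverse power rule on each term:
  ∫ 15y^2 dy = 5y^3
  ∫ -8y dy = -4y^2
  ∫ 4 dy = 4y
F(y) = 5y^3 - 4y^2 + 4y + C


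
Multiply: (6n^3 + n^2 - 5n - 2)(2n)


Distribute each term of the first polynomial:
  (6n^3)(2n) = 12n^4
  (n^2)(2n) = 2n^3
  (-5n)(2n) = -10n^2
  (-2)(2n) = -4n
Sum: 12n^4 + 2n^3 - 10n^2 - 4n


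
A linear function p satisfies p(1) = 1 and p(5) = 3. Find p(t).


p(t) = mt + b. Using p(1)=1, p(5)=3:
m = (1 - 3)/(1 - 5) = -2/-4 = 1/2
b = 1 - m*(1) = 1 - 1/2 = 1/2
p(t) = (1/2)t + (1/2)


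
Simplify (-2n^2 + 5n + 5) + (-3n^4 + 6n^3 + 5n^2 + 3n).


Align terms by degree and add:
  -2n^2 + 5n + 5
  -3n^4 + 6n^3 + 5n^2 + 3n
= -3n^4 + 6n^3 + 3n^2 + 8n + 5


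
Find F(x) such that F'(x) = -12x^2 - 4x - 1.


Reverse power rule on each term:
  ∫ -12x^2 dx = -4x^3
  ∫ -4x dx = -2x^2
  ∫ -1 dx = -x
F(x) = -4x^3 - 2x^2 - x + C


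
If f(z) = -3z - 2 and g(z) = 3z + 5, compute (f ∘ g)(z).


Substitute g(z) into f:
f(g(z)) = -3*(3z + 5) + (-2)
Expand and combine: -9z - 17


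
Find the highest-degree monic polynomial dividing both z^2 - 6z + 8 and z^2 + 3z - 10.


Factor each:
  z^2 - 6z + 8 = (z - 2)(z - 4)
  z^2 + 3z - 10 = (z - 2)(z + 5)
Common monic factor: z - 2


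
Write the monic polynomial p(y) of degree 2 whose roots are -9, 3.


p(y) = (y + 9)(y - 3)
Expand: y^2 + 6y - 27


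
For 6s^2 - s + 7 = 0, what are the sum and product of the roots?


For as^2+bs+c=0: sum = -b/a, product = c/a.
a=6, b=-1, c=7
Sum = -(-1)/6 = 1/6
Product = (7)/6 = 7/6


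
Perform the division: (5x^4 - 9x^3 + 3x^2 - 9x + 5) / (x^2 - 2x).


(5x^4 - 9x^3 + 3x^2 - 9x + 5) / (x^2 - 2x)
Step 1: 5x^2 * (x^2 - 2x) = 5x^4 - 10x^3; subtract.
Step 2: x * (x^2 - 2x) = x^3 - 2x^2; subtract.
Step 3: 5 * (x^2 - 2x) = 5x^2 - 10x; subtract.
Quotient: 5x^2 + x + 5, Remainder: x + 5


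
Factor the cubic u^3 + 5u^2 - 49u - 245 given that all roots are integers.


Try integer roots (divisors of -245). u=-7: p(-7)=0.
Divide out (u + 7): quotient is u^2 - 2u - 35.
Factor the quadratic: (u + 5)(u - 7)
Result: (u + 7)(u + 5)(u - 7)


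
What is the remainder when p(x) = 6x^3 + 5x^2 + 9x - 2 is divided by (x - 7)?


By the Remainder Theorem, the remainder equals p(7):
  6*(7)^3 = 2058
  5*(7)^2 = 245
  9*(7)^1 = 63
  constant: -2
Sum: 2058 + 245 + 63 - 2 = 2364


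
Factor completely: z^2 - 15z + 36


Roots satisfy r1 + r2 = -b/a = 15 and r1*r2 = c/a = 36.
So r1 = 12, r2 = 3.
z^2 - 15z + 36 = (z - r1)(z - r2) = (z - 12)(z - 3)


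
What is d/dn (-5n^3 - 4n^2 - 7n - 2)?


Apply the power rule term by term:
  d/dn(-5n^3) = -15n^2
  d/dn(-4n^2) = -8n
  d/dn(-7n) = -7
  d/dn(-2) = 0
p'(n) = -15n^2 - 8n - 7


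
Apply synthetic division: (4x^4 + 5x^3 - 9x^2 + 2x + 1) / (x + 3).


Synthetic division with c = -3. Coefficients: 4, 5, -9, 2, 1
Bring down 4.
  4 * -3 = -12; -12 + 5 = -7
  -7 * -3 = 21; 21 - 9 = 12
  12 * -3 = -36; -36 + 2 = -34
  -34 * -3 = 102; 102 + 1 = 103
Quotient: 4x^3 - 7x^2 + 12x - 34, Remainder: 103


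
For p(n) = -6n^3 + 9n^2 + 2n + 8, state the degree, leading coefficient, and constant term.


Highest power of n is 3, with coefficient -6. Constant term is 8.
Degree = 3, leading coefficient = -6, constant term = 8


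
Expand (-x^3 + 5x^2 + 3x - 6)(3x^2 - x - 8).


Distribute each term of the first polynomial:
  (-x^3)(3x^2 - x - 8) = -3x^5 + x^4 + 8x^3
  (5x^2)(3x^2 - x - 8) = 15x^4 - 5x^3 - 40x^2
  (3x)(3x^2 - x - 8) = 9x^3 - 3x^2 - 24x
  (-6)(3x^2 - x - 8) = -18x^2 + 6x + 48
Sum: -3x^5 + 16x^4 + 12x^3 - 61x^2 - 18x + 48


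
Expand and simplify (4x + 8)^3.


Expand (4x + 8)^3 by repeated multiplication:
  (4x + 8)^2 = 16x^2 + 64x + 64
= 64x^3 + 384x^2 + 768x + 512


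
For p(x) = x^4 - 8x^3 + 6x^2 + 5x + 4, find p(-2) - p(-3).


p(-2) = 98
p(-3) = 340
p(-2) - p(-3) = 98 - 340 = -242


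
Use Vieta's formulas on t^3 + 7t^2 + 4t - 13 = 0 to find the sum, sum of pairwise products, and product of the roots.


Monic cubic t^3+bt^2+ct+d=0: sum=-b, pairwise sum=c, product=-d.
b=7, c=4, d=-13
r1+r2+r3 = -7
r1r2+r1r3+r2r3 = 4
r1r2r3 = 13


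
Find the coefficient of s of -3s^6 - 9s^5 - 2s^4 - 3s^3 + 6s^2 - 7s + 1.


Read off the coefficient of s: -7


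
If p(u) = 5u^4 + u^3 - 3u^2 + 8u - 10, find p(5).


Using direct substitution:
  5 * (5)^4 = 3125
  1 * (5)^3 = 125
  -3 * (5)^2 = -75
  8 * (5)^1 = 40
  constant: -10
Sum = 3125 + 125 - 75 + 40 - 10 = 3205


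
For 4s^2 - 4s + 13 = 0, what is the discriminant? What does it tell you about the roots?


D = b^2 - 4ac = (-4)^2 - 4(4)(13) = 16 - 208 = -192
Since D < 0: two complex conjugate roots (no real roots)


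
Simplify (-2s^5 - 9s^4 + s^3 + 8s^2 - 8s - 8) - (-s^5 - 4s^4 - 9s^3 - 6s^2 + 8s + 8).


Distribute the minus sign:
  (-2s^5 - 9s^4 + s^3 + 8s^2 - 8s - 8)
- (-s^5 - 4s^4 - 9s^3 - 6s^2 + 8s + 8)
Negate second polynomial: s^5 + 4s^4 + 9s^3 + 6s^2 - 8s - 8
Add: -s^5 - 5s^4 + 10s^3 + 14s^2 - 16s - 16


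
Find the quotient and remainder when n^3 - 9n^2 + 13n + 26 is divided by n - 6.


(n^3 - 9n^2 + 13n + 26) / (n - 6)
Step 1: n^2 * (n - 6) = n^3 - 6n^2; subtract.
Step 2: -3n * (n - 6) = -3n^2 + 18n; subtract.
Step 3: -5 * (n - 6) = -5n + 30; subtract.
Quotient: n^2 - 3n - 5, Remainder: -4


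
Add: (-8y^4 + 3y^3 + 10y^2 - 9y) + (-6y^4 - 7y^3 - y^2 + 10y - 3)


Align terms by degree and add:
  -8y^4 + 3y^3 + 10y^2 - 9y
  -6y^4 - 7y^3 - y^2 + 10y - 3
= -14y^4 - 4y^3 + 9y^2 + y - 3


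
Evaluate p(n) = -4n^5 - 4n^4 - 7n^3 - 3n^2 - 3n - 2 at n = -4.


Using direct substitution:
  -4 * (-4)^5 = 4096
  -4 * (-4)^4 = -1024
  -7 * (-4)^3 = 448
  -3 * (-4)^2 = -48
  -3 * (-4)^1 = 12
  constant: -2
Sum = 4096 - 1024 + 448 - 48 + 12 - 2 = 3482


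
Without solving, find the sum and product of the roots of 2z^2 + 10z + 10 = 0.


For az^2+bz+c=0: sum = -b/a, product = c/a.
a=2, b=10, c=10
Sum = -(10)/2 = -5
Product = (10)/2 = 5


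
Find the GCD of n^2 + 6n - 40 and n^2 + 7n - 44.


Factor each:
  n^2 + 6n - 40 = (n - 4)(n + 10)
  n^2 + 7n - 44 = (n - 4)(n + 11)
Common monic factor: n - 4


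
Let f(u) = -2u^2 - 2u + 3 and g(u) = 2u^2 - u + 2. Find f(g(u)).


Substitute g(u) into f:
f(g(u)) = -2*(2u^2 - u + 2)^2 + (-2)*(2u^2 - u + 2) + 3
(2u^2 - u + 2)^2 = 4u^4 - 4u^3 + 9u^2 - 4u + 4
Expand and combine: -8u^4 + 8u^3 - 22u^2 + 10u - 9


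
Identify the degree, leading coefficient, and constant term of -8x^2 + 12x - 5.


Highest power of x is 2, with coefficient -8. Constant term is -5.
Degree = 2, leading coefficient = -8, constant term = -5


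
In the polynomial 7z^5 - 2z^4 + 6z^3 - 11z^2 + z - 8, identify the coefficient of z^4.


Read off the coefficient of z^4: -2


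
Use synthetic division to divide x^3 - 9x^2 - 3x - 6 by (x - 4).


Synthetic division with c = 4. Coefficients: 1, -9, -3, -6
Bring down 1.
  1 * 4 = 4; 4 - 9 = -5
  -5 * 4 = -20; -20 - 3 = -23
  -23 * 4 = -92; -92 - 6 = -98
Quotient: x^2 - 5x - 23, Remainder: -98


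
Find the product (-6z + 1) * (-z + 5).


Distribute each term of the first polynomial:
  (-6z)(-z + 5) = 6z^2 - 30z
  (1)(-z + 5) = -z + 5
Sum: 6z^2 - 31z + 5


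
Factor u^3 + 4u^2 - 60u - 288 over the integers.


Try integer roots (divisors of -288). u=8: p(8)=0.
Divide out (u - 8): quotient is u^2 + 12u + 36.
Factor the quadratic: (u + 6)(u + 6)
Result: (u - 8)(u + 6)(u + 6)


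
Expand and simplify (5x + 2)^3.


Expand (5x + 2)^3 by repeated multiplication:
  (5x + 2)^2 = 25x^2 + 20x + 4
= 125x^3 + 150x^2 + 60x + 8


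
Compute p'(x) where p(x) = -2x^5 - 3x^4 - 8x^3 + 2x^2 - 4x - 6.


Apply the power rule term by term:
  d/dx(-2x^5) = -10x^4
  d/dx(-3x^4) = -12x^3
  d/dx(-8x^3) = -24x^2
  d/dx(2x^2) = 4x
  d/dx(-4x) = -4
  d/dx(-6) = 0
p'(x) = -10x^4 - 12x^3 - 24x^2 + 4x - 4


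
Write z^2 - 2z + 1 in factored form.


Roots satisfy r1 + r2 = -b/a = 2 and r1*r2 = c/a = 1.
So r1 = 1, r2 = 1.
z^2 - 2z + 1 = (z - r1)(z - r2) = (z - 1)(z - 1)


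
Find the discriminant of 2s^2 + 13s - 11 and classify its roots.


D = b^2 - 4ac = (13)^2 - 4(2)(-11) = 169 + 88 = 257
Since D > 0: two distinct irrational roots


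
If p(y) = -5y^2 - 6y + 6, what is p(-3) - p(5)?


p(-3) = -21
p(5) = -149
p(-3) - p(5) = -21 + 149 = 128


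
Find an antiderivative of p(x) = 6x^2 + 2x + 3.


Reverse power rule on each term:
  ∫ 6x^2 dx = 2x^3
  ∫ 2x dx = x^2
  ∫ 3 dx = 3x
F(x) = 2x^3 + x^2 + 3x + C


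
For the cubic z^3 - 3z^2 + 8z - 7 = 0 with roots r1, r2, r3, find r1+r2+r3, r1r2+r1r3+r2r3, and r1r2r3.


Monic cubic z^3+bz^2+cz+d=0: sum=-b, pairwise sum=c, product=-d.
b=-3, c=8, d=-7
r1+r2+r3 = 3
r1r2+r1r3+r2r3 = 8
r1r2r3 = 7


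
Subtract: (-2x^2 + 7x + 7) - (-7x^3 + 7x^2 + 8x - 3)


Distribute the minus sign:
  (-2x^2 + 7x + 7)
- (-7x^3 + 7x^2 + 8x - 3)
Negate second polynomial: 7x^3 - 7x^2 - 8x + 3
Add: 7x^3 - 9x^2 - x + 10


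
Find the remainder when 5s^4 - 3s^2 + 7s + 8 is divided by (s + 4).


By the Remainder Theorem, the remainder equals p(-4):
  5*(-4)^4 = 1280
  0*(-4)^3 = 0
  -3*(-4)^2 = -48
  7*(-4)^1 = -28
  constant: 8
Sum: 1280 + 0 - 48 - 28 + 8 = 1212


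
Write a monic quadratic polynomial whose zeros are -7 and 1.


p(t) = (t + 7)(t - 1)
Expand: t^2 + 6t - 7


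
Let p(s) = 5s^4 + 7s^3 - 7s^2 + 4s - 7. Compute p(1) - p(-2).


p(1) = 2
p(-2) = -19
p(1) - p(-2) = 2 + 19 = 21


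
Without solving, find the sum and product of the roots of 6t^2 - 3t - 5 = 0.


For at^2+bt+c=0: sum = -b/a, product = c/a.
a=6, b=-3, c=-5
Sum = -(-3)/6 = 1/2
Product = (-5)/6 = -5/6


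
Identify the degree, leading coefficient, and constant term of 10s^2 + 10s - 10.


Highest power of s is 2, with coefficient 10. Constant term is -10.
Degree = 2, leading coefficient = 10, constant term = -10


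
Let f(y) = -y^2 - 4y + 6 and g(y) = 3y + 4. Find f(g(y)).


Substitute g(y) into f:
f(g(y)) = -1*(3y + 4)^2 + (-4)*(3y + 4) + 6
(3y + 4)^2 = 9y^2 + 24y + 16
Expand and combine: -9y^2 - 36y - 26


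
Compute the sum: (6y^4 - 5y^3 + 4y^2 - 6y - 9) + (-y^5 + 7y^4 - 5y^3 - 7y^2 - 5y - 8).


Align terms by degree and add:
  6y^4 - 5y^3 + 4y^2 - 6y - 9
  -y^5 + 7y^4 - 5y^3 - 7y^2 - 5y - 8
= -y^5 + 13y^4 - 10y^3 - 3y^2 - 11y - 17


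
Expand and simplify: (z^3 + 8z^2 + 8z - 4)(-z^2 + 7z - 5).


Distribute each term of the first polynomial:
  (z^3)(-z^2 + 7z - 5) = -z^5 + 7z^4 - 5z^3
  (8z^2)(-z^2 + 7z - 5) = -8z^4 + 56z^3 - 40z^2
  (8z)(-z^2 + 7z - 5) = -8z^3 + 56z^2 - 40z
  (-4)(-z^2 + 7z - 5) = 4z^2 - 28z + 20
Sum: -z^5 - z^4 + 43z^3 + 20z^2 - 68z + 20


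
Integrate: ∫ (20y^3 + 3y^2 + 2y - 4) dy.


Reverse power rule on each term:
  ∫ 20y^3 dy = 5y^4
  ∫ 3y^2 dy = y^3
  ∫ 2y dy = y^2
  ∫ -4 dy = -4y
F(y) = 5y^4 + y^3 + y^2 - 4y + C


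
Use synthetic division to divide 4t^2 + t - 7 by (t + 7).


Synthetic division with c = -7. Coefficients: 4, 1, -7
Bring down 4.
  4 * -7 = -28; -28 + 1 = -27
  -27 * -7 = 189; 189 - 7 = 182
Quotient: 4t - 27, Remainder: 182


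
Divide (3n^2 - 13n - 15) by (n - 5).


(3n^2 - 13n - 15) / (n - 5)
Step 1: 3n * (n - 5) = 3n^2 - 15n; subtract.
Step 2: 2 * (n - 5) = 2n - 10; subtract.
Quotient: 3n + 2, Remainder: -5


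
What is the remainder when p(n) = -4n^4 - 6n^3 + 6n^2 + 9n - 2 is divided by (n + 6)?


By the Remainder Theorem, the remainder equals p(-6):
  -4*(-6)^4 = -5184
  -6*(-6)^3 = 1296
  6*(-6)^2 = 216
  9*(-6)^1 = -54
  constant: -2
Sum: -5184 + 1296 + 216 - 54 - 2 = -3728


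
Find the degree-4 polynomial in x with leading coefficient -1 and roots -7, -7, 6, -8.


p(x) = -(x + 7)(x + 7)(x - 6)(x + 8)
Expand: -x^4 - 16x^3 - 29x^2 + 574x + 2352


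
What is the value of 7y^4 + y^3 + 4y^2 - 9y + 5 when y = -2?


Using direct substitution:
  7 * (-2)^4 = 112
  1 * (-2)^3 = -8
  4 * (-2)^2 = 16
  -9 * (-2)^1 = 18
  constant: 5
Sum = 112 - 8 + 16 + 18 + 5 = 143


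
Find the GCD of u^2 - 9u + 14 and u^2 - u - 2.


Factor each:
  u^2 - 9u + 14 = (u - 2)(u - 7)
  u^2 - u - 2 = (u - 2)(u + 1)
Common monic factor: u - 2


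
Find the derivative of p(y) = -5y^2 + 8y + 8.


Apply the power rule term by term:
  d/dy(-5y^2) = -10y
  d/dy(8y) = 8
  d/dy(8) = 0
p'(y) = -10y + 8


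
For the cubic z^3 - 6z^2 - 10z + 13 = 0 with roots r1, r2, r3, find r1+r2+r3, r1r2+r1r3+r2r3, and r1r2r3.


Monic cubic z^3+bz^2+cz+d=0: sum=-b, pairwise sum=c, product=-d.
b=-6, c=-10, d=13
r1+r2+r3 = 6
r1r2+r1r3+r2r3 = -10
r1r2r3 = -13


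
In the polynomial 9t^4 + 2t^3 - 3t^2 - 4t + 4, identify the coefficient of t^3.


Read off the coefficient of t^3: 2


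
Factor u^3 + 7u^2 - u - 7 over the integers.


Try integer roots (divisors of -7). u=1: p(1)=0.
Divide out (u - 1): quotient is u^2 + 8u + 7.
Factor the quadratic: (u + 1)(u + 7)
Result: (u - 1)(u + 1)(u + 7)


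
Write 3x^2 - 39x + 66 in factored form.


Roots satisfy r1 + r2 = -b/a = 13 and r1*r2 = c/a = 22.
So r1 = 2, r2 = 11.
3x^2 - 39x + 66 = 3(x - r1)(x - r2) = 3(x - 2)(x - 11)


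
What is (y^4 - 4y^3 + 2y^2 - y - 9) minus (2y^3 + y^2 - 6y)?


Distribute the minus sign:
  (y^4 - 4y^3 + 2y^2 - y - 9)
- (2y^3 + y^2 - 6y)
Negate second polynomial: -2y^3 - y^2 + 6y
Add: y^4 - 6y^3 + y^2 + 5y - 9


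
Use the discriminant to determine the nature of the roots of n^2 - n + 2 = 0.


D = b^2 - 4ac = (-1)^2 - 4(1)(2) = 1 - 8 = -7
Since D < 0: two complex conjugate roots (no real roots)


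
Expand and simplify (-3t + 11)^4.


Expand (-3t + 11)^4 by repeated multiplication:
  (-3t + 11)^2 = 9t^2 - 66t + 121
  (-3t + 11)^3 = -27t^3 + 297t^2 - 1089t + 1331
= 81t^4 - 1188t^3 + 6534t^2 - 15972t + 14641


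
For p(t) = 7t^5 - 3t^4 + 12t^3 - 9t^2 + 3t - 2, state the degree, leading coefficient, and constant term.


Highest power of t is 5, with coefficient 7. Constant term is -2.
Degree = 5, leading coefficient = 7, constant term = -2


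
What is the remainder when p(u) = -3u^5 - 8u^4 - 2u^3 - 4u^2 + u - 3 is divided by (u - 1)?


By the Remainder Theorem, the remainder equals p(1):
  -3*(1)^5 = -3
  -8*(1)^4 = -8
  -2*(1)^3 = -2
  -4*(1)^2 = -4
  1*(1)^1 = 1
  constant: -3
Sum: -3 - 8 - 2 - 4 + 1 - 3 = -19


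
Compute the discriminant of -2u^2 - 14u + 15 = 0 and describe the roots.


D = b^2 - 4ac = (-14)^2 - 4(-2)(15) = 196 + 120 = 316
Since D > 0: two distinct irrational roots


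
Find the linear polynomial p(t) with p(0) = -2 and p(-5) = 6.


p(t) = mt + b. Using p(0)=-2, p(-5)=6:
m = (-2 - 6)/(0 + 5) = -8/5 = -8/5
b = -2 - m*(0) = -2 = -2
p(t) = -(8/5)t - 2


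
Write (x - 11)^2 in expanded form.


Expand (x - 11)^2 by repeated multiplication:
= x^2 - 22x + 121


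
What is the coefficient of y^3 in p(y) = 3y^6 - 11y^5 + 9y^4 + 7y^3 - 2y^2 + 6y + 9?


Read off the coefficient of y^3: 7


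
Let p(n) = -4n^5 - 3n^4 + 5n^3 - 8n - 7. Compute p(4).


Using direct substitution:
  -4 * (4)^5 = -4096
  -3 * (4)^4 = -768
  5 * (4)^3 = 320
  0 * (4)^2 = 0
  -8 * (4)^1 = -32
  constant: -7
Sum = -4096 - 768 + 320 + 0 - 32 - 7 = -4583


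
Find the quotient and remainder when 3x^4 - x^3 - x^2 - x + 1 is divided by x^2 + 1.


(3x^4 - x^3 - x^2 - x + 1) / (x^2 + 1)
Step 1: 3x^2 * (x^2 + 1) = 3x^4 + 3x^2; subtract.
Step 2: -x * (x^2 + 1) = -x^3 - x; subtract.
Step 3: -4 * (x^2 + 1) = -4x^2 - 4; subtract.
Quotient: 3x^2 - x - 4, Remainder: 5


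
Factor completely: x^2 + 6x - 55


Roots satisfy r1 + r2 = -b/a = -6 and r1*r2 = c/a = -55.
So r1 = 5, r2 = -11.
x^2 + 6x - 55 = (x - r1)(x - r2) = (x - 5)(x + 11)


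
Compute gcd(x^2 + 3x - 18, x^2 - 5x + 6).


Factor each:
  x^2 + 3x - 18 = (x - 3)(x + 6)
  x^2 - 5x + 6 = (x - 3)(x - 2)
Common monic factor: x - 3


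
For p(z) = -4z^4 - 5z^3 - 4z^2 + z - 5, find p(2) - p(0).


p(2) = -123
p(0) = -5
p(2) - p(0) = -123 + 5 = -118


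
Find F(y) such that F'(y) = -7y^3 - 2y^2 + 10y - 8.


Reverse power rule on each term:
  ∫ -7y^3 dy = -(7/4)y^4
  ∫ -2y^2 dy = -(2/3)y^3
  ∫ 10y dy = 5y^2
  ∫ -8 dy = -8y
F(y) = -(7/4)y^4 - (2/3)y^3 + 5y^2 - 8y + C


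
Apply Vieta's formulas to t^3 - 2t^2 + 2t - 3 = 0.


Monic cubic t^3+bt^2+ct+d=0: sum=-b, pairwise sum=c, product=-d.
b=-2, c=2, d=-3
r1+r2+r3 = 2
r1r2+r1r3+r2r3 = 2
r1r2r3 = 3


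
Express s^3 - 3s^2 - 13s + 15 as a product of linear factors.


Try integer roots (divisors of 15). s=1: p(1)=0.
Divide out (s - 1): quotient is s^2 - 2s - 15.
Factor the quadratic: (s + 3)(s - 5)
Result: (s - 1)(s + 3)(s - 5)


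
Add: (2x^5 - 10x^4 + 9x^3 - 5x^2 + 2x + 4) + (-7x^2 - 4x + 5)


Align terms by degree and add:
  2x^5 - 10x^4 + 9x^3 - 5x^2 + 2x + 4
  -7x^2 - 4x + 5
= 2x^5 - 10x^4 + 9x^3 - 12x^2 - 2x + 9


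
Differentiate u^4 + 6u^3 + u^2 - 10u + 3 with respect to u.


Apply the power rule term by term:
  d/du(u^4) = 4u^3
  d/du(6u^3) = 18u^2
  d/du(u^2) = 2u
  d/du(-10u) = -10
  d/du(3) = 0
p'(u) = 4u^3 + 18u^2 + 2u - 10


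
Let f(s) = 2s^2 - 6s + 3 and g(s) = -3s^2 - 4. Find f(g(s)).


Substitute g(s) into f:
f(g(s)) = 2*(-3s^2 - 4)^2 + (-6)*(-3s^2 - 4) + 3
(-3s^2 - 4)^2 = 9s^4 + 24s^2 + 16
Expand and combine: 18s^4 + 66s^2 + 59


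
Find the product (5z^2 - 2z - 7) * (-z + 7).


Distribute each term of the first polynomial:
  (5z^2)(-z + 7) = -5z^3 + 35z^2
  (-2z)(-z + 7) = 2z^2 - 14z
  (-7)(-z + 7) = 7z - 49
Sum: -5z^3 + 37z^2 - 7z - 49


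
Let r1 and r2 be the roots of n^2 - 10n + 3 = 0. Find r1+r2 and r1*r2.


For an^2+bn+c=0: sum = -b/a, product = c/a.
a=1, b=-10, c=3
Sum = -(-10)/1 = 10
Product = (3)/1 = 3


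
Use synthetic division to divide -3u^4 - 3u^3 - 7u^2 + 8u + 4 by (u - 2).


Synthetic division with c = 2. Coefficients: -3, -3, -7, 8, 4
Bring down -3.
  -3 * 2 = -6; -6 - 3 = -9
  -9 * 2 = -18; -18 - 7 = -25
  -25 * 2 = -50; -50 + 8 = -42
  -42 * 2 = -84; -84 + 4 = -80
Quotient: -3u^3 - 9u^2 - 25u - 42, Remainder: -80


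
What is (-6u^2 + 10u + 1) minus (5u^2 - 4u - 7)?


Distribute the minus sign:
  (-6u^2 + 10u + 1)
- (5u^2 - 4u - 7)
Negate second polynomial: -5u^2 + 4u + 7
Add: -11u^2 + 14u + 8


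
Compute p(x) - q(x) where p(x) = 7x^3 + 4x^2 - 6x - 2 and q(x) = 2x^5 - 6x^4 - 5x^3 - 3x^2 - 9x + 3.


Distribute the minus sign:
  (7x^3 + 4x^2 - 6x - 2)
- (2x^5 - 6x^4 - 5x^3 - 3x^2 - 9x + 3)
Negate second polynomial: -2x^5 + 6x^4 + 5x^3 + 3x^2 + 9x - 3
Add: -2x^5 + 6x^4 + 12x^3 + 7x^2 + 3x - 5


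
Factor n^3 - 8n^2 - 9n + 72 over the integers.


Try integer roots (divisors of 72). n=8: p(8)=0.
Divide out (n - 8): quotient is n^2 - 9.
Factor the quadratic: (n - 3)(n + 3)
Result: (n - 8)(n - 3)(n + 3)


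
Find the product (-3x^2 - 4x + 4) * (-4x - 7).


Distribute each term of the first polynomial:
  (-3x^2)(-4x - 7) = 12x^3 + 21x^2
  (-4x)(-4x - 7) = 16x^2 + 28x
  (4)(-4x - 7) = -16x - 28
Sum: 12x^3 + 37x^2 + 12x - 28


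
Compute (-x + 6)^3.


Expand (-x + 6)^3 by repeated multiplication:
  (-x + 6)^2 = x^2 - 12x + 36
= -x^3 + 18x^2 - 108x + 216


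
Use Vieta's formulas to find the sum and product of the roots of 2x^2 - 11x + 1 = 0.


For ax^2+bx+c=0: sum = -b/a, product = c/a.
a=2, b=-11, c=1
Sum = -(-11)/2 = 11/2
Product = (1)/2 = 1/2


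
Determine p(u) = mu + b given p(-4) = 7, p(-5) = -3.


p(u) = mu + b. Using p(-4)=7, p(-5)=-3:
m = (7 + 3)/(-4 + 5) = 10/1 = 10
b = 7 - m*(-4) = 7 + 40 = 47
p(u) = 10u + 47


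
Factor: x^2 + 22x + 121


Roots satisfy r1 + r2 = -b/a = -22 and r1*r2 = c/a = 121.
So r1 = -11, r2 = -11.
x^2 + 22x + 121 = (x - r1)(x - r2) = (x + 11)(x + 11)


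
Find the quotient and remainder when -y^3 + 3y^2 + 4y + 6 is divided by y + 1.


(-y^3 + 3y^2 + 4y + 6) / (y + 1)
Step 1: -y^2 * (y + 1) = -y^3 - y^2; subtract.
Step 2: 4y * (y + 1) = 4y^2 + 4y; subtract.
Step 3: 0 * (y + 1) = 0; subtract.
Quotient: -y^2 + 4y, Remainder: 6


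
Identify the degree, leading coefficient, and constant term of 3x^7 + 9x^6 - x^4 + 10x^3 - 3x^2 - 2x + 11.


Highest power of x is 7, with coefficient 3. Constant term is 11.
Degree = 7, leading coefficient = 3, constant term = 11


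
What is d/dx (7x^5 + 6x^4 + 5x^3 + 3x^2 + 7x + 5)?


Apply the power rule term by term:
  d/dx(7x^5) = 35x^4
  d/dx(6x^4) = 24x^3
  d/dx(5x^3) = 15x^2
  d/dx(3x^2) = 6x
  d/dx(7x) = 7
  d/dx(5) = 0
p'(x) = 35x^4 + 24x^3 + 15x^2 + 6x + 7


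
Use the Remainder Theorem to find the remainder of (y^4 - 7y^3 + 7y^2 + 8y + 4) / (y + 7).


By the Remainder Theorem, the remainder equals p(-7):
  1*(-7)^4 = 2401
  -7*(-7)^3 = 2401
  7*(-7)^2 = 343
  8*(-7)^1 = -56
  constant: 4
Sum: 2401 + 2401 + 343 - 56 + 4 = 5093


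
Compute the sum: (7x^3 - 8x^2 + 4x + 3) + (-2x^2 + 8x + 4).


Align terms by degree and add:
  7x^3 - 8x^2 + 4x + 3
  -2x^2 + 8x + 4
= 7x^3 - 10x^2 + 12x + 7


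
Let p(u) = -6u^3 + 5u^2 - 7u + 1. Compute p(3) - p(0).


p(3) = -137
p(0) = 1
p(3) - p(0) = -137 - 1 = -138


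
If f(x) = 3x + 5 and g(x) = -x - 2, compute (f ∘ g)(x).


Substitute g(x) into f:
f(g(x)) = 3*(-x - 2) + 5
Expand and combine: -3x - 1


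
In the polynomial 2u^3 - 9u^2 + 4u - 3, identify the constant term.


Read off the constant term: -3


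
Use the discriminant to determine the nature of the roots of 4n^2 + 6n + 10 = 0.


D = b^2 - 4ac = (6)^2 - 4(4)(10) = 36 - 160 = -124
Since D < 0: two complex conjugate roots (no real roots)


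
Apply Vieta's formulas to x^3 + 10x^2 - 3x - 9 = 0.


Monic cubic x^3+bx^2+cx+d=0: sum=-b, pairwise sum=c, product=-d.
b=10, c=-3, d=-9
r1+r2+r3 = -10
r1r2+r1r3+r2r3 = -3
r1r2r3 = 9


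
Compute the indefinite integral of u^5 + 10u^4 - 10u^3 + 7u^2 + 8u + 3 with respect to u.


Reverse power rule on each term:
  ∫ u^5 du = (1/6)u^6
  ∫ 10u^4 du = 2u^5
  ∫ -10u^3 du = -(5/2)u^4
  ∫ 7u^2 du = (7/3)u^3
  ∫ 8u du = 4u^2
  ∫ 3 du = 3u
F(u) = (1/6)u^6 + 2u^5 - (5/2)u^4 + (7/3)u^3 + 4u^2 + 3u + C


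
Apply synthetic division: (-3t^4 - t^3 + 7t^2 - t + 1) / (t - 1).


Synthetic division with c = 1. Coefficients: -3, -1, 7, -1, 1
Bring down -3.
  -3 * 1 = -3; -3 - 1 = -4
  -4 * 1 = -4; -4 + 7 = 3
  3 * 1 = 3; 3 - 1 = 2
  2 * 1 = 2; 2 + 1 = 3
Quotient: -3t^3 - 4t^2 + 3t + 2, Remainder: 3


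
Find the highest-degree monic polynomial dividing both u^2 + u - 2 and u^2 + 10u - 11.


Factor each:
  u^2 + u - 2 = (u - 1)(u + 2)
  u^2 + 10u - 11 = (u - 1)(u + 11)
Common monic factor: u - 1


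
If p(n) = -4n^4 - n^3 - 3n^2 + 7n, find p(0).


Using direct substitution:
  -4 * (0)^4 = 0
  -1 * (0)^3 = 0
  -3 * (0)^2 = 0
  7 * (0)^1 = 0
  constant: 0
Sum = 0 + 0 + 0 + 0 + 0 = 0


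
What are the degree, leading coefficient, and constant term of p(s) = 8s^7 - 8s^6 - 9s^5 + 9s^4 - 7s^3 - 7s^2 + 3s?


Highest power of s is 7, with coefficient 8. Constant term is 0.
Degree = 7, leading coefficient = 8, constant term = 0


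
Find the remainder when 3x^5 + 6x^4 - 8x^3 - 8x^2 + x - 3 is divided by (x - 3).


By the Remainder Theorem, the remainder equals p(3):
  3*(3)^5 = 729
  6*(3)^4 = 486
  -8*(3)^3 = -216
  -8*(3)^2 = -72
  1*(3)^1 = 3
  constant: -3
Sum: 729 + 486 - 216 - 72 + 3 - 3 = 927


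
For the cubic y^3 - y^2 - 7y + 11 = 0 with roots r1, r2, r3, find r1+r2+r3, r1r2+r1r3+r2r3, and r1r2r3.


Monic cubic y^3+by^2+cy+d=0: sum=-b, pairwise sum=c, product=-d.
b=-1, c=-7, d=11
r1+r2+r3 = 1
r1r2+r1r3+r2r3 = -7
r1r2r3 = -11


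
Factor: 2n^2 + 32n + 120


Roots satisfy r1 + r2 = -b/a = -16 and r1*r2 = c/a = 60.
So r1 = -10, r2 = -6.
2n^2 + 32n + 120 = 2(n - r1)(n - r2) = 2(n + 10)(n + 6)


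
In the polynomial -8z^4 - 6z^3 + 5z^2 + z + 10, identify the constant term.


Read off the constant term: 10


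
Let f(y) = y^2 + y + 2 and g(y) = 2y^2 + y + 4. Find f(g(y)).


Substitute g(y) into f:
f(g(y)) = 1*(2y^2 + y + 4)^2 + 1*(2y^2 + y + 4) + 2
(2y^2 + y + 4)^2 = 4y^4 + 4y^3 + 17y^2 + 8y + 16
Expand and combine: 4y^4 + 4y^3 + 19y^2 + 9y + 22


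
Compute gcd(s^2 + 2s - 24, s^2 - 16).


Factor each:
  s^2 + 2s - 24 = (s - 4)(s + 6)
  s^2 - 16 = (s - 4)(s + 4)
Common monic factor: s - 4


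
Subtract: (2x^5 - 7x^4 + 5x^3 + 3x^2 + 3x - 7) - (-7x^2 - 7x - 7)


Distribute the minus sign:
  (2x^5 - 7x^4 + 5x^3 + 3x^2 + 3x - 7)
- (-7x^2 - 7x - 7)
Negate second polynomial: 7x^2 + 7x + 7
Add: 2x^5 - 7x^4 + 5x^3 + 10x^2 + 10x


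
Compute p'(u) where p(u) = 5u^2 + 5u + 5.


Apply the power rule term by term:
  d/du(5u^2) = 10u
  d/du(5u) = 5
  d/du(5) = 0
p'(u) = 10u + 5


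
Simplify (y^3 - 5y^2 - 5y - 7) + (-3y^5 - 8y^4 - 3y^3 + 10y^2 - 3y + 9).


Align terms by degree and add:
  y^3 - 5y^2 - 5y - 7
  -3y^5 - 8y^4 - 3y^3 + 10y^2 - 3y + 9
= -3y^5 - 8y^4 - 2y^3 + 5y^2 - 8y + 2


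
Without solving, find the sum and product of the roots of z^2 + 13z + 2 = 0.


For az^2+bz+c=0: sum = -b/a, product = c/a.
a=1, b=13, c=2
Sum = -(13)/1 = -13
Product = (2)/1 = 2


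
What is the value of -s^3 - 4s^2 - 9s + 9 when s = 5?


Using direct substitution:
  -1 * (5)^3 = -125
  -4 * (5)^2 = -100
  -9 * (5)^1 = -45
  constant: 9
Sum = -125 - 100 - 45 + 9 = -261


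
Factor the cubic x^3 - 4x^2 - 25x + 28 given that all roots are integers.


Try integer roots (divisors of 28). x=1: p(1)=0.
Divide out (x - 1): quotient is x^2 - 3x - 28.
Factor the quadratic: (x - 7)(x + 4)
Result: (x - 1)(x - 7)(x + 4)


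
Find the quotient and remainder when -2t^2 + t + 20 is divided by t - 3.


(-2t^2 + t + 20) / (t - 3)
Step 1: -2t * (t - 3) = -2t^2 + 6t; subtract.
Step 2: -5 * (t - 3) = -5t + 15; subtract.
Quotient: -2t - 5, Remainder: 5


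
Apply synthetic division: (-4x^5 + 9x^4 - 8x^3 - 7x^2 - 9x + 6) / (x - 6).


Synthetic division with c = 6. Coefficients: -4, 9, -8, -7, -9, 6
Bring down -4.
  -4 * 6 = -24; -24 + 9 = -15
  -15 * 6 = -90; -90 - 8 = -98
  -98 * 6 = -588; -588 - 7 = -595
  -595 * 6 = -3570; -3570 - 9 = -3579
  -3579 * 6 = -21474; -21474 + 6 = -21468
Quotient: -4x^4 - 15x^3 - 98x^2 - 595x - 3579, Remainder: -21468


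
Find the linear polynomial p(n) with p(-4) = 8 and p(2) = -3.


p(n) = mn + b. Using p(-4)=8, p(2)=-3:
m = (8 + 3)/(-4 - 2) = 11/-6 = -11/6
b = 8 - m*(-4) = 8 - 22/3 = 2/3
p(n) = -(11/6)n + (2/3)


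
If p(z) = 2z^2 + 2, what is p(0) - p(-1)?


p(0) = 2
p(-1) = 4
p(0) - p(-1) = 2 - 4 = -2


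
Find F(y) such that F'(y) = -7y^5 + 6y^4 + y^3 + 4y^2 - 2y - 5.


Reverse power rule on each term:
  ∫ -7y^5 dy = -(7/6)y^6
  ∫ 6y^4 dy = (6/5)y^5
  ∫ y^3 dy = (1/4)y^4
  ∫ 4y^2 dy = (4/3)y^3
  ∫ -2y dy = -y^2
  ∫ -5 dy = -5y
F(y) = -(7/6)y^6 + (6/5)y^5 + (1/4)y^4 + (4/3)y^3 - y^2 - 5y + C


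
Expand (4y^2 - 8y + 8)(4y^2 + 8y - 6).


Distribute each term of the first polynomial:
  (4y^2)(4y^2 + 8y - 6) = 16y^4 + 32y^3 - 24y^2
  (-8y)(4y^2 + 8y - 6) = -32y^3 - 64y^2 + 48y
  (8)(4y^2 + 8y - 6) = 32y^2 + 64y - 48
Sum: 16y^4 - 56y^2 + 112y - 48


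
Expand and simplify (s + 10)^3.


Expand (s + 10)^3 by repeated multiplication:
  (s + 10)^2 = s^2 + 20s + 100
= s^3 + 30s^2 + 300s + 1000


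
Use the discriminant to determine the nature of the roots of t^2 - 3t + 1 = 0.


D = b^2 - 4ac = (-3)^2 - 4(1)(1) = 9 - 4 = 5
Since D > 0: two distinct irrational roots


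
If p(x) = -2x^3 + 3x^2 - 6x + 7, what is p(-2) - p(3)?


p(-2) = 47
p(3) = -38
p(-2) - p(3) = 47 + 38 = 85


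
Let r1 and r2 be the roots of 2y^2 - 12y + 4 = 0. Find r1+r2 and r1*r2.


For ay^2+by+c=0: sum = -b/a, product = c/a.
a=2, b=-12, c=4
Sum = -(-12)/2 = 6
Product = (4)/2 = 2


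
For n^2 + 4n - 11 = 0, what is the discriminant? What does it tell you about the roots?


D = b^2 - 4ac = (4)^2 - 4(1)(-11) = 16 + 44 = 60
Since D > 0: two distinct irrational roots


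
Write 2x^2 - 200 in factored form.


Roots satisfy r1 + r2 = -b/a = 0 and r1*r2 = c/a = -100.
So r1 = 10, r2 = -10.
2x^2 - 200 = 2(x - r1)(x - r2) = 2(x - 10)(x + 10)


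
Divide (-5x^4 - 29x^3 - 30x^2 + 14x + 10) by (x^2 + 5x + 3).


(-5x^4 - 29x^3 - 30x^2 + 14x + 10) / (x^2 + 5x + 3)
Step 1: -5x^2 * (x^2 + 5x + 3) = -5x^4 - 25x^3 - 15x^2; subtract.
Step 2: -4x * (x^2 + 5x + 3) = -4x^3 - 20x^2 - 12x; subtract.
Step 3: 5 * (x^2 + 5x + 3) = 5x^2 + 25x + 15; subtract.
Quotient: -5x^2 - 4x + 5, Remainder: x - 5


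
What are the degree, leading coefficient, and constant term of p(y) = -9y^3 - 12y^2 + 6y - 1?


Highest power of y is 3, with coefficient -9. Constant term is -1.
Degree = 3, leading coefficient = -9, constant term = -1


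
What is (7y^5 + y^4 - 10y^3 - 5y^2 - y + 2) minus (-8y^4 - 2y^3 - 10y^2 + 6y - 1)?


Distribute the minus sign:
  (7y^5 + y^4 - 10y^3 - 5y^2 - y + 2)
- (-8y^4 - 2y^3 - 10y^2 + 6y - 1)
Negate second polynomial: 8y^4 + 2y^3 + 10y^2 - 6y + 1
Add: 7y^5 + 9y^4 - 8y^3 + 5y^2 - 7y + 3


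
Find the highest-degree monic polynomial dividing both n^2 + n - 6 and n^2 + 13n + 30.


Factor each:
  n^2 + n - 6 = (n + 3)(n - 2)
  n^2 + 13n + 30 = (n + 3)(n + 10)
Common monic factor: n + 3


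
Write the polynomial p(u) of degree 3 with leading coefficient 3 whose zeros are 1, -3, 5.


p(u) = 3(u - 1)(u + 3)(u - 5)
Expand: 3u^3 - 9u^2 - 39u + 45


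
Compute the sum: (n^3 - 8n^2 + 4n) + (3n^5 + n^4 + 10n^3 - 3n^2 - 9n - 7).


Align terms by degree and add:
  n^3 - 8n^2 + 4n
+ 3n^5 + n^4 + 10n^3 - 3n^2 - 9n - 7
= 3n^5 + n^4 + 11n^3 - 11n^2 - 5n - 7


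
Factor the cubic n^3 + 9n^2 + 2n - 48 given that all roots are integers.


Try integer roots (divisors of -48). n=-3: p(-3)=0.
Divide out (n + 3): quotient is n^2 + 6n - 16.
Factor the quadratic: (n + 8)(n - 2)
Result: (n + 3)(n + 8)(n - 2)


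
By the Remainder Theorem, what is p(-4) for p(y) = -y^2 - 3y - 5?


By the Remainder Theorem, the remainder equals p(-4):
  -1*(-4)^2 = -16
  -3*(-4)^1 = 12
  constant: -5
Sum: -16 + 12 - 5 = -9


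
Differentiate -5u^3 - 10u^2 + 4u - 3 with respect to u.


Apply the power rule term by term:
  d/du(-5u^3) = -15u^2
  d/du(-10u^2) = -20u
  d/du(4u) = 4
  d/du(-3) = 0
p'(u) = -15u^2 - 20u + 4


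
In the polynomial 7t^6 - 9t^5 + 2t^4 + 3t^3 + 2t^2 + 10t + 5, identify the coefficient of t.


Read off the coefficient of t: 10
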